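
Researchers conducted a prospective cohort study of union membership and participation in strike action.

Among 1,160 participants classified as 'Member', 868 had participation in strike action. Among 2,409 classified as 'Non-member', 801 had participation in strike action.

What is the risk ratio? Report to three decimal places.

From the description: a = 868, b = 292, c = 801, d = 1608.
Risk in exposed = 868/1160 = 0.74828; risk in unexposed = 801/2409 = 0.33250.
RR = 0.74828 / 0.33250 = 2.25043
The risk among the exposed is 2.25 times that among the unexposed.

2.250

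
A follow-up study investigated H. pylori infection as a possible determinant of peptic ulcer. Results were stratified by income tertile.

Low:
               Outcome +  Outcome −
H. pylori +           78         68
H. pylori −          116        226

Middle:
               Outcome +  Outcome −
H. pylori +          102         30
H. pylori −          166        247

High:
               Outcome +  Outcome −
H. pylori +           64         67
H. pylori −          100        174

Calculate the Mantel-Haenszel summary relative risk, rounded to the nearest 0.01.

RR_MH = Σ(aᵢ·n₀ᵢ/nᵢ) / Σ(cᵢ·n₁ᵢ/nᵢ), with n₁ᵢ = aᵢ+bᵢ (exposed), n₀ᵢ = cᵢ+dᵢ (unexposed), nᵢ = n₁ᵢ+n₀ᵢ.
Stratum 1 (Low): n₁ = 146, n₀ = 342, n = 488; a·n₀/n = 78·342/488 = 54.6639; c·n₁/n = 116·146/488 = 34.7049
Stratum 2 (Middle): n₁ = 132, n₀ = 413, n = 545; a·n₀/n = 102·413/545 = 77.2954; c·n₁/n = 166·132/545 = 40.2055
Stratum 3 (High): n₁ = 131, n₀ = 274, n = 405; a·n₀/n = 64·274/405 = 43.2988; c·n₁/n = 100·131/405 = 32.3457
RR_MH = (54.6639 + 77.2954 + 43.2988) / (34.7049 + 40.2055 + 32.3457) = 175.2581 / 107.2561 = 1.63402

1.63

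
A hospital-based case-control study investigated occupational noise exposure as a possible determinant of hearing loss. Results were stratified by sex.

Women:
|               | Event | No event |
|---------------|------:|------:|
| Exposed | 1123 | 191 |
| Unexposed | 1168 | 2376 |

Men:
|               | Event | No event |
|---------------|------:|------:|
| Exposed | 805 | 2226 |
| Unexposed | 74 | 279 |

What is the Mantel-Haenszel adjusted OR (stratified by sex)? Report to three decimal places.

OR_MH = Σ(aᵢdᵢ/nᵢ) / Σ(bᵢcᵢ/nᵢ), where nᵢ is the stratum total.
Stratum 1 (Women): n = 4858; a·d/n = 1123·2376/4858 = 549.2483; b·c/n = 191·1168/4858 = 45.9218
Stratum 2 (Men): n = 3384; a·d/n = 805·279/3384 = 66.3697; b·c/n = 2226·74/3384 = 48.6773
OR_MH = (549.2483 + 66.3697) / (45.9218 + 48.6773) = 615.6179 / 94.5991 = 6.50765

6.508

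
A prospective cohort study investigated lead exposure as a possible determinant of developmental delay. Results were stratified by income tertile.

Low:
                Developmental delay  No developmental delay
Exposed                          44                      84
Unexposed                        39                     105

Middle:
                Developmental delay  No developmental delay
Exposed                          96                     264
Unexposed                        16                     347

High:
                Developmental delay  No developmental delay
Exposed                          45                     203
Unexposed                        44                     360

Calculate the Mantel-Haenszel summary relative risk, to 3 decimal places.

RR_MH = Σ(aᵢ·n₀ᵢ/nᵢ) / Σ(cᵢ·n₁ᵢ/nᵢ), with n₁ᵢ = aᵢ+bᵢ (exposed), n₀ᵢ = cᵢ+dᵢ (unexposed), nᵢ = n₁ᵢ+n₀ᵢ.
Stratum 1 (Low): n₁ = 128, n₀ = 144, n = 272; a·n₀/n = 44·144/272 = 23.2941; c·n₁/n = 39·128/272 = 18.3529
Stratum 2 (Middle): n₁ = 360, n₀ = 363, n = 723; a·n₀/n = 96·363/723 = 48.1992; c·n₁/n = 16·360/723 = 7.9668
Stratum 3 (High): n₁ = 248, n₀ = 404, n = 652; a·n₀/n = 45·404/652 = 27.8834; c·n₁/n = 44·248/652 = 16.7362
RR_MH = (23.2941 + 48.1992 + 27.8834) / (18.3529 + 7.9668 + 16.7362) = 99.3767 / 43.0559 = 2.30808

2.308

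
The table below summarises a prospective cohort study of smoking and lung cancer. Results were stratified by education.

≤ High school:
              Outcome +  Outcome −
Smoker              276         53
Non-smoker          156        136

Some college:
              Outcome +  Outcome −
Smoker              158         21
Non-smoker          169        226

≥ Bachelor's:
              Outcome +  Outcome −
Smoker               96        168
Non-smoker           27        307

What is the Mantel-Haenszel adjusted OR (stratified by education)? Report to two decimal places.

OR_MH = Σ(aᵢdᵢ/nᵢ) / Σ(bᵢcᵢ/nᵢ), where nᵢ is the stratum total.
Stratum 1 (≤ High school): n = 621; a·d/n = 276·136/621 = 60.4444; b·c/n = 53·156/621 = 13.3140
Stratum 2 (Some college): n = 574; a·d/n = 158·226/574 = 62.2091; b·c/n = 21·169/574 = 6.1829
Stratum 3 (≥ Bachelor's): n = 598; a·d/n = 96·307/598 = 49.2843; b·c/n = 168·27/598 = 7.5853
OR_MH = (60.4444 + 62.2091 + 49.2843) / (13.3140 + 6.1829 + 7.5853) = 171.9378 / 27.0822 = 6.34873

6.35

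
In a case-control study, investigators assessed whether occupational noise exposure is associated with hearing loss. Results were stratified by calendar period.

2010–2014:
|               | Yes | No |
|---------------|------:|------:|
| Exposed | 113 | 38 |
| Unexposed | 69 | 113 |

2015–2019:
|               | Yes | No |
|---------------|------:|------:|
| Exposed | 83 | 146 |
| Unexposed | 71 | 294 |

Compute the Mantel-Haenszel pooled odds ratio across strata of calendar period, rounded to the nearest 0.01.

3.14

OR_MH = Σ(aᵢdᵢ/nᵢ) / Σ(bᵢcᵢ/nᵢ), where nᵢ is the stratum total.
Stratum 1 (2010–2014): n = 333; a·d/n = 113·113/333 = 38.3453; b·c/n = 38·69/333 = 7.8739
Stratum 2 (2015–2019): n = 594; a·d/n = 83·294/594 = 41.0808; b·c/n = 146·71/594 = 17.4512
OR_MH = (38.3453 + 41.0808) / (7.8739 + 17.4512) = 79.4262 / 25.3251 = 3.13627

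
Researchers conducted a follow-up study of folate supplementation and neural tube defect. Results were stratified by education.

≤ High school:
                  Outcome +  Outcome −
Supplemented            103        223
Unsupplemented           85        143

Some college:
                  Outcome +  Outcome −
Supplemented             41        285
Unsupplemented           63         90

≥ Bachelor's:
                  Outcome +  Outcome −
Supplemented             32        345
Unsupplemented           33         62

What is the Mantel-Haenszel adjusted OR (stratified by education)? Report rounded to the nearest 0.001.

0.402

OR_MH = Σ(aᵢdᵢ/nᵢ) / Σ(bᵢcᵢ/nᵢ), where nᵢ is the stratum total.
Stratum 1 (≤ High school): n = 554; a·d/n = 103·143/554 = 26.5866; b·c/n = 223·85/554 = 34.2148
Stratum 2 (Some college): n = 479; a·d/n = 41·90/479 = 7.7035; b·c/n = 285·63/479 = 37.4843
Stratum 3 (≥ Bachelor's): n = 472; a·d/n = 32·62/472 = 4.2034; b·c/n = 345·33/472 = 24.1208
OR_MH = (26.5866 + 7.7035 + 4.2034) / (34.2148 + 37.4843 + 24.1208) = 38.4936 / 95.8199 = 0.40173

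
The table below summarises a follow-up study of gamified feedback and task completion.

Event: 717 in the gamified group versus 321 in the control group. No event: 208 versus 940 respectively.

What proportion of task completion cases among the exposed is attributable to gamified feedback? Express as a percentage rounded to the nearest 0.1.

67.2

From the description: a = 717, b = 208, c = 321, d = 940.
Risk in exposed = 717/925 = 0.77514; risk in unexposed = 321/1261 = 0.25456.
RR = 0.77514/0.25456 = 3.04500
AR% = (RR − 1)/RR × 100 = (3.04500 − 1)/3.04500 × 100 = 67.1593%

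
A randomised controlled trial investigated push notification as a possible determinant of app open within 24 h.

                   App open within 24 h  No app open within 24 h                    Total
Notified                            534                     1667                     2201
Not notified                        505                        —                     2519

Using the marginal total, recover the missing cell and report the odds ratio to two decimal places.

1.28

The missing cell is in the unexposed row: 2519 − 505 = 2014.
So a = 534, b = 1667, c = 505, d = 2014.
OR = (a·d)/(b·c) = (534 × 2014) / (1667 × 505) = 1075476 / 841835 = 1.27754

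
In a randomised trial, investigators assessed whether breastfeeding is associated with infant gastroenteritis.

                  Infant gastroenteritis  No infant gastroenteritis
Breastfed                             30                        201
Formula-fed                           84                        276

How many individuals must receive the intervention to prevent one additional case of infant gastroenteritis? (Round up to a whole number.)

10

Risk in treated group = 30/231 = 0.12987; risk in control = 84/360 = 0.23333.
Absolute risk reduction = 0.23333 − 0.12987 = 0.10346
NNT = 1 / ARR = 1 / 0.10346 = 9.665 → round up → 10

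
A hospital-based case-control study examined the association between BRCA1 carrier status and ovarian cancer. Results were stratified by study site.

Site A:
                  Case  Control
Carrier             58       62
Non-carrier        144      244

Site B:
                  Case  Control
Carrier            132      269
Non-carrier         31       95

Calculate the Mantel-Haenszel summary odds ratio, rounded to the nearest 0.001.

OR_MH = Σ(aᵢdᵢ/nᵢ) / Σ(bᵢcᵢ/nᵢ), where nᵢ is the stratum total.
Stratum 1 (Site A): n = 508; a·d/n = 58·244/508 = 27.8583; b·c/n = 62·144/508 = 17.5748
Stratum 2 (Site B): n = 527; a·d/n = 132·95/527 = 23.7951; b·c/n = 269·31/527 = 15.8235
OR_MH = (27.8583 + 23.7951) / (17.5748 + 15.8235) = 51.6533 / 33.3983 = 1.54658

1.547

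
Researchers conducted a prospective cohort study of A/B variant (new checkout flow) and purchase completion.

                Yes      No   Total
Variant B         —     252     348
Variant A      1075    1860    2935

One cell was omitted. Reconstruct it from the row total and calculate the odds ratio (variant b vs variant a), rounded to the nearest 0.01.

0.66

The missing cell is in the exposed row: 348 − 252 = 96.
So a = 96, b = 252, c = 1075, d = 1860.
OR = (a·d)/(b·c) = (96 × 1860) / (252 × 1075) = 178560 / 270900 = 0.65914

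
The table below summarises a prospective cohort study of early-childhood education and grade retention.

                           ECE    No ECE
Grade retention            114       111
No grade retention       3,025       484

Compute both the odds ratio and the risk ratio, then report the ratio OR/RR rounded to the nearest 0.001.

Reading the table with exposure as columns: a = 114 (ECE, case), b = 3025 (ECE, non-case), c = 111 (No ECE, case), d = 484.
OR = (114·484)/(3025·111) = 55176/335775 = 0.16432
Risk in exposed = 114/3139 = 0.03632; risk in unexposed = 111/595 = 0.18655; RR = 0.19467
OR/RR = 0.16432 / 0.19467 = 0.84410
The outcome is not rare, so the OR lies further from 1 than the RR.

0.844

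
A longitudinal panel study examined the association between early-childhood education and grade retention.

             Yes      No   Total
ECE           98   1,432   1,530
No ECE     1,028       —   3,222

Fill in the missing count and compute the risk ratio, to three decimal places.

0.201

The missing cell is in the unexposed row: 3222 − 1028 = 2194.
So a = 98, b = 1432, c = 1028, d = 2194.
RR = [a/(a+b)] / [c/(c+d)] = (98/1530) / (1028/3222) = 0.06405/0.31906 = 0.20076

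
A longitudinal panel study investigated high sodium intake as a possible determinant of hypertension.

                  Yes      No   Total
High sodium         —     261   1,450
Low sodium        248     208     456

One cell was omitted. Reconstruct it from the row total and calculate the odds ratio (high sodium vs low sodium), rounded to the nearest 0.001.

The missing cell is in the exposed row: 1450 − 261 = 1189.
So a = 1189, b = 261, c = 248, d = 208.
OR = (a·d)/(b·c) = (1189 × 208) / (261 × 248) = 247312 / 64728 = 3.82079

3.821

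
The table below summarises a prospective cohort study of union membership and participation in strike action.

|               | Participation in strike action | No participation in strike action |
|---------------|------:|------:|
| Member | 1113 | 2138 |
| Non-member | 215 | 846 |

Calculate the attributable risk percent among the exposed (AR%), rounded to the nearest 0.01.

Cells: a = 1113, b = 2138, c = 215, d = 846.
Risk in exposed = 1113/3251 = 0.34236; risk in unexposed = 215/1061 = 0.20264.
RR = 0.34236/0.20264 = 1.68949
AR% = (RR − 1)/RR × 100 = (1.68949 − 1)/1.68949 × 100 = 40.8105%

40.81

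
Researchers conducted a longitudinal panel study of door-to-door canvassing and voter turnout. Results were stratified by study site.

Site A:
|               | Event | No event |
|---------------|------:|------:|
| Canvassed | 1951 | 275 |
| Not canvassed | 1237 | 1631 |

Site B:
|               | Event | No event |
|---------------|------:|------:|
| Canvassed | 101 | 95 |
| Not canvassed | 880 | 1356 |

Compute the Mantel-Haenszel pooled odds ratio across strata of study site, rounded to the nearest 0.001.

OR_MH = Σ(aᵢdᵢ/nᵢ) / Σ(bᵢcᵢ/nᵢ), where nᵢ is the stratum total.
Stratum 1 (Site A): n = 5094; a·d/n = 1951·1631/5094 = 624.6724; b·c/n = 275·1237/5094 = 66.7795
Stratum 2 (Site B): n = 2432; a·d/n = 101·1356/2432 = 56.3141; b·c/n = 95·880/2432 = 34.3750
OR_MH = (624.6724 + 56.3141) / (66.7795 + 34.3750) = 680.9865 / 101.1545 = 6.73214

6.732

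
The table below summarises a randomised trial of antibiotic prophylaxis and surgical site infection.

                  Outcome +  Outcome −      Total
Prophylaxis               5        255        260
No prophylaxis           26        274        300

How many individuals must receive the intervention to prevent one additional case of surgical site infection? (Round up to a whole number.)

Risk in treated group = 5/260 = 0.01923; risk in control = 26/300 = 0.08667.
Absolute risk reduction = 0.08667 − 0.01923 = 0.06744
NNT = 1 / ARR = 1 / 0.06744 = 14.829 → round up → 15

15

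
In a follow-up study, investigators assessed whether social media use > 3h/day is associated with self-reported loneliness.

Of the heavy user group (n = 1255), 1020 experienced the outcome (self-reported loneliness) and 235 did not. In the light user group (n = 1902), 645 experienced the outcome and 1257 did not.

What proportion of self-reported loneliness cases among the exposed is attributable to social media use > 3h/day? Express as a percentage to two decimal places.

58.28

From the description: a = 1020, b = 235, c = 645, d = 1257.
Risk in exposed = 1020/1255 = 0.81275; risk in unexposed = 645/1902 = 0.33912.
RR = 0.81275/0.33912 = 2.39666
AR% = (RR − 1)/RR × 100 = (2.39666 − 1)/2.39666 × 100 = 58.2753%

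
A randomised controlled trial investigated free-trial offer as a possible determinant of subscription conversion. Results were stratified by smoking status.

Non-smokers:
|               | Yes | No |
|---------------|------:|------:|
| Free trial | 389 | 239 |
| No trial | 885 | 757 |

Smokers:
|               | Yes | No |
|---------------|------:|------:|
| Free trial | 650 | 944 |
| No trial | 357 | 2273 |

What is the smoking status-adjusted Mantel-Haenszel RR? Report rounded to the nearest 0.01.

1.81

RR_MH = Σ(aᵢ·n₀ᵢ/nᵢ) / Σ(cᵢ·n₁ᵢ/nᵢ), with n₁ᵢ = aᵢ+bᵢ (exposed), n₀ᵢ = cᵢ+dᵢ (unexposed), nᵢ = n₁ᵢ+n₀ᵢ.
Stratum 1 (Non-smokers): n₁ = 628, n₀ = 1642, n = 2270; a·n₀/n = 389·1642/2270 = 281.3824; c·n₁/n = 885·628/2270 = 244.8370
Stratum 2 (Smokers): n₁ = 1594, n₀ = 2630, n = 4224; a·n₀/n = 650·2630/4224 = 404.7112; c·n₁/n = 357·1594/4224 = 134.7202
RR_MH = (281.3824 + 404.7112) / (244.8370 + 134.7202) = 686.0936 / 379.5572 = 1.80762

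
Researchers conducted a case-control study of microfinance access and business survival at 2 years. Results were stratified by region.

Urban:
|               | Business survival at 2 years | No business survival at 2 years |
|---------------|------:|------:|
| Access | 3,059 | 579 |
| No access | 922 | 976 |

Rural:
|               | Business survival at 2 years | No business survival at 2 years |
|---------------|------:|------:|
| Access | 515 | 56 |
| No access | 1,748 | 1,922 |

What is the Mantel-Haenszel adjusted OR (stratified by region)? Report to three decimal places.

OR_MH = Σ(aᵢdᵢ/nᵢ) / Σ(bᵢcᵢ/nᵢ), where nᵢ is the stratum total.
Stratum 1 (Urban): n = 5536; a·d/n = 3059·976/5536 = 539.3035; b·c/n = 579·922/5536 = 96.4303
Stratum 2 (Rural): n = 4241; a·d/n = 515·1922/4241 = 233.3954; b·c/n = 56·1748/4241 = 23.0813
OR_MH = (539.3035 + 233.3954) / (96.4303 + 23.0813) = 772.6989 / 119.5116 = 6.46547

6.465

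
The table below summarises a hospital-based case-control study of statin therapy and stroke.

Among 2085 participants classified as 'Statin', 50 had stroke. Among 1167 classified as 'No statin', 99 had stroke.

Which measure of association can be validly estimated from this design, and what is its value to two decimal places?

0.27

From the description: a = 50, b = 2035, c = 99, d = 1068.
This is a hospital-based case-control study: participants were sampled on outcome status, so risks in the source population cannot be estimated directly — relative risk is not valid here. The odds ratio is the appropriate measure.
OR = (a·d)/(b·c) = (50 × 1068) / (2035 × 99) = 53400 / 201465 = 0.26506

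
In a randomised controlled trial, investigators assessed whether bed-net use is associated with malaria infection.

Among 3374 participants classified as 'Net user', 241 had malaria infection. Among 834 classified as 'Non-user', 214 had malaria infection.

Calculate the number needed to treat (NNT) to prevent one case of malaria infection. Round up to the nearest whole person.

6

Risk in treated group = 241/3374 = 0.07143; risk in control = 214/834 = 0.25659.
Absolute risk reduction = 0.25659 − 0.07143 = 0.18517
NNT = 1 / ARR = 1 / 0.18517 = 5.401 → round up → 6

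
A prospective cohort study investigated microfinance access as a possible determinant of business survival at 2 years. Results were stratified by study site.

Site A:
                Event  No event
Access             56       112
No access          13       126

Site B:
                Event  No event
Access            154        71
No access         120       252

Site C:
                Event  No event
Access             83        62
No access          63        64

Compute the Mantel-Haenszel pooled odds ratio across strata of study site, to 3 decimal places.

3.222

OR_MH = Σ(aᵢdᵢ/nᵢ) / Σ(bᵢcᵢ/nᵢ), where nᵢ is the stratum total.
Stratum 1 (Site A): n = 307; a·d/n = 56·126/307 = 22.9837; b·c/n = 112·13/307 = 4.7427
Stratum 2 (Site B): n = 597; a·d/n = 154·252/597 = 65.0050; b·c/n = 71·120/597 = 14.2714
Stratum 3 (Site C): n = 272; a·d/n = 83·64/272 = 19.5294; b·c/n = 62·63/272 = 14.3603
OR_MH = (22.9837 + 65.0050 + 19.5294) / (4.7427 + 14.2714 + 14.3603) = 107.5182 / 33.3743 = 3.22158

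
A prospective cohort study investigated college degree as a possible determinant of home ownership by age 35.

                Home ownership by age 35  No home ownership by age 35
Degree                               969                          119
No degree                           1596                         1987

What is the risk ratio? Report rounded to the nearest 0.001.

1.999

Cells: a = 969, b = 119, c = 1596, d = 1987.
Risk in exposed = 969/1088 = 0.89062; risk in unexposed = 1596/3583 = 0.44544.
RR = 0.89062 / 0.44544 = 1.99944
The risk among the exposed is 2.00 times that among the unexposed.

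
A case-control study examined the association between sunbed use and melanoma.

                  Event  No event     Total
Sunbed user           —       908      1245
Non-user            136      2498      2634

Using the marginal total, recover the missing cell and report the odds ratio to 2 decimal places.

6.82

The missing cell is in the exposed row: 1245 − 908 = 337.
So a = 337, b = 908, c = 136, d = 2498.
OR = (a·d)/(b·c) = (337 × 2498) / (908 × 136) = 841826 / 123488 = 6.81707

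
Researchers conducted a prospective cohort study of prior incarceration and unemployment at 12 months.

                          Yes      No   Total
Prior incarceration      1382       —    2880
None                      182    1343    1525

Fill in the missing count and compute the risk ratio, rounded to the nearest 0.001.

4.021

The missing cell is in the exposed row: 2880 − 1382 = 1498.
So a = 1382, b = 1498, c = 182, d = 1343.
RR = [a/(a+b)] / [c/(c+d)] = (1382/2880) / (182/1525) = 0.47986/0.11934 = 4.02081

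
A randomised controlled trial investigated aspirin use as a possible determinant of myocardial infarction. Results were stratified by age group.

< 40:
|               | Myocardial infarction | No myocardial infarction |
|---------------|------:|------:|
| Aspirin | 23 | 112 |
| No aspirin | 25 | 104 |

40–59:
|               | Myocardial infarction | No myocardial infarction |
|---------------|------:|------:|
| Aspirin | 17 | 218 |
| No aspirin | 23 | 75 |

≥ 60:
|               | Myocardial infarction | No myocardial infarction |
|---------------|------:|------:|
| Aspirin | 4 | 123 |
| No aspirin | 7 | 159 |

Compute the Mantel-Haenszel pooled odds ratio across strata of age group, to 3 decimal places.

OR_MH = Σ(aᵢdᵢ/nᵢ) / Σ(bᵢcᵢ/nᵢ), where nᵢ is the stratum total.
Stratum 1 (< 40): n = 264; a·d/n = 23·104/264 = 9.0606; b·c/n = 112·25/264 = 10.6061
Stratum 2 (40–59): n = 333; a·d/n = 17·75/333 = 3.8288; b·c/n = 218·23/333 = 15.0571
Stratum 3 (≥ 60): n = 293; a·d/n = 4·159/293 = 2.1706; b·c/n = 123·7/293 = 2.9386
OR_MH = (9.0606 + 3.8288 + 2.1706) / (10.6061 + 15.0571 + 2.9386) = 15.0601 / 28.6017 = 0.52655

0.527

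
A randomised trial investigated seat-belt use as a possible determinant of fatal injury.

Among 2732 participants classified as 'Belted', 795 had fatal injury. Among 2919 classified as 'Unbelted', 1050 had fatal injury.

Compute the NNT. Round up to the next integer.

15

Risk in treated group = 795/2732 = 0.29100; risk in control = 1050/2919 = 0.35971.
Absolute risk reduction = 0.35971 − 0.29100 = 0.06872
NNT = 1 / ARR = 1 / 0.06872 = 14.553 → round up → 15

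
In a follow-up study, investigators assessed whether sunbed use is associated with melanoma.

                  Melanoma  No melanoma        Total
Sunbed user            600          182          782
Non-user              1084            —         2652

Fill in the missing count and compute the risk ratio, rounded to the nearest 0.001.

The missing cell is in the unexposed row: 2652 − 1084 = 1568.
So a = 600, b = 182, c = 1084, d = 1568.
RR = [a/(a+b)] / [c/(c+d)] = (600/782) / (1084/2652) = 0.76726/0.40875 = 1.87711

1.877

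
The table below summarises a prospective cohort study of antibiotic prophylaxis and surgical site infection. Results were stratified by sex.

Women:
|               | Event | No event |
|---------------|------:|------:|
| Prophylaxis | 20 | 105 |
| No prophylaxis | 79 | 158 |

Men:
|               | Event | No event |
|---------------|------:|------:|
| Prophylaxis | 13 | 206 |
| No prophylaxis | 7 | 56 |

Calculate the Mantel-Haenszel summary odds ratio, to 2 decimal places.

OR_MH = Σ(aᵢdᵢ/nᵢ) / Σ(bᵢcᵢ/nᵢ), where nᵢ is the stratum total.
Stratum 1 (Women): n = 362; a·d/n = 20·158/362 = 8.7293; b·c/n = 105·79/362 = 22.9144
Stratum 2 (Men): n = 282; a·d/n = 13·56/282 = 2.5816; b·c/n = 206·7/282 = 5.1135
OR_MH = (8.7293 + 2.5816) / (22.9144 + 5.1135) = 11.3108 / 28.0278 = 0.40356

0.40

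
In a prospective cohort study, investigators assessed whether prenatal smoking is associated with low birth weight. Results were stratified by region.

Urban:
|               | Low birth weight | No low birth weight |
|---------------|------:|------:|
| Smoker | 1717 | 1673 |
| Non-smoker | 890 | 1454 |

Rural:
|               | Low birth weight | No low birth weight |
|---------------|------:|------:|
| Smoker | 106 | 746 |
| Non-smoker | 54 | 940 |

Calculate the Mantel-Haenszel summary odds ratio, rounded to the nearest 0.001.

OR_MH = Σ(aᵢdᵢ/nᵢ) / Σ(bᵢcᵢ/nᵢ), where nᵢ is the stratum total.
Stratum 1 (Urban): n = 5734; a·d/n = 1717·1454/5734 = 435.3886; b·c/n = 1673·890/5734 = 259.6739
Stratum 2 (Rural): n = 1846; a·d/n = 106·940/1846 = 53.9762; b·c/n = 746·54/1846 = 21.8223
OR_MH = (435.3886 + 53.9762) / (259.6739 + 21.8223) = 489.3647 / 281.4962 = 1.73844

1.738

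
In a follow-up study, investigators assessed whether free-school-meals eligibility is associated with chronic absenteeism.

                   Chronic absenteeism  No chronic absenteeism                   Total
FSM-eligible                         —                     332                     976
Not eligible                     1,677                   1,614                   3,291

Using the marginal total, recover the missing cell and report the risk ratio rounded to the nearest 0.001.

The missing cell is in the exposed row: 976 − 332 = 644.
So a = 644, b = 332, c = 1677, d = 1614.
RR = [a/(a+b)] / [c/(c+d)] = (644/976) / (1677/3291) = 0.65984/0.50957 = 1.29488

1.295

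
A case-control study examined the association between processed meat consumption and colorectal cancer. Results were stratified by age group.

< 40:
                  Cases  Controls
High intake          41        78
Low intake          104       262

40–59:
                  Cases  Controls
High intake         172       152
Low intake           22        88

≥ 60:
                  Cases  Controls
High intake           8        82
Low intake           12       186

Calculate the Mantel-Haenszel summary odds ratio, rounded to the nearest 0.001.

2.233

OR_MH = Σ(aᵢdᵢ/nᵢ) / Σ(bᵢcᵢ/nᵢ), where nᵢ is the stratum total.
Stratum 1 (< 40): n = 485; a·d/n = 41·262/485 = 22.1485; b·c/n = 78·104/485 = 16.7258
Stratum 2 (40–59): n = 434; a·d/n = 172·88/434 = 34.8756; b·c/n = 152·22/434 = 7.7051
Stratum 3 (≥ 60): n = 288; a·d/n = 8·186/288 = 5.1667; b·c/n = 82·12/288 = 3.4167
OR_MH = (22.1485 + 34.8756 + 5.1667) / (16.7258 + 7.7051 + 3.4167) = 62.1907 / 27.8475 = 2.23326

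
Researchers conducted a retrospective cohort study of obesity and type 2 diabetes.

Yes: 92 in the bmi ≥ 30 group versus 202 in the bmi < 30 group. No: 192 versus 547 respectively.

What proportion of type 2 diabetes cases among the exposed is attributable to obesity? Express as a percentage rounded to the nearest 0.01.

16.75

From the description: a = 92, b = 192, c = 202, d = 547.
Risk in exposed = 92/284 = 0.32394; risk in unexposed = 202/749 = 0.26969.
RR = 0.32394/0.26969 = 1.20116
AR% = (RR − 1)/RR × 100 = (1.20116 − 1)/1.20116 × 100 = 16.7470%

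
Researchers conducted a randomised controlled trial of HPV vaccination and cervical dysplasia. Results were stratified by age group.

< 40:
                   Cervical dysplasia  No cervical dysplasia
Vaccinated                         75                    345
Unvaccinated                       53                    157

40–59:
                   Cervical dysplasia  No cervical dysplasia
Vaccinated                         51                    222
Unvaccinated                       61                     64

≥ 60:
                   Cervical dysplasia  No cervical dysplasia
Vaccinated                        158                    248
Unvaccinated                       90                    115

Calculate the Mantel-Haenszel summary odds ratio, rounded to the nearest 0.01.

0.57

OR_MH = Σ(aᵢdᵢ/nᵢ) / Σ(bᵢcᵢ/nᵢ), where nᵢ is the stratum total.
Stratum 1 (< 40): n = 630; a·d/n = 75·157/630 = 18.6905; b·c/n = 345·53/630 = 29.0238
Stratum 2 (40–59): n = 398; a·d/n = 51·64/398 = 8.2010; b·c/n = 222·61/398 = 34.0251
Stratum 3 (≥ 60): n = 611; a·d/n = 158·115/611 = 29.7381; b·c/n = 248·90/611 = 36.5303
OR_MH = (18.6905 + 8.2010 + 29.7381) / (29.0238 + 34.0251 + 36.5303) = 56.6296 / 99.5792 = 0.56869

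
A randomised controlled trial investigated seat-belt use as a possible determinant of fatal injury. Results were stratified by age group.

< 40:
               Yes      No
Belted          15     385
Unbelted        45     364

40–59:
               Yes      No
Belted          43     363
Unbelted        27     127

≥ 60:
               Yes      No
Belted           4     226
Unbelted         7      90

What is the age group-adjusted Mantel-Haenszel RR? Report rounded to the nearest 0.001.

0.441

RR_MH = Σ(aᵢ·n₀ᵢ/nᵢ) / Σ(cᵢ·n₁ᵢ/nᵢ), with n₁ᵢ = aᵢ+bᵢ (exposed), n₀ᵢ = cᵢ+dᵢ (unexposed), nᵢ = n₁ᵢ+n₀ᵢ.
Stratum 1 (< 40): n₁ = 400, n₀ = 409, n = 809; a·n₀/n = 15·409/809 = 7.5834; c·n₁/n = 45·400/809 = 22.2497
Stratum 2 (40–59): n₁ = 406, n₀ = 154, n = 560; a·n₀/n = 43·154/560 = 11.8250; c·n₁/n = 27·406/560 = 19.5750
Stratum 3 (≥ 60): n₁ = 230, n₀ = 97, n = 327; a·n₀/n = 4·97/327 = 1.1865; c·n₁/n = 7·230/327 = 4.9235
RR_MH = (7.5834 + 11.8250 + 1.1865) / (22.2497 + 19.5750 + 4.9235) = 20.5950 / 46.7482 = 0.44055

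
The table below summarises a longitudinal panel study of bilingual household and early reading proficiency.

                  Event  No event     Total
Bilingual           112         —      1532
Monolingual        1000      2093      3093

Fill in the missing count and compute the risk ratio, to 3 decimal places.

The missing cell is in the exposed row: 1532 − 112 = 1420.
So a = 112, b = 1420, c = 1000, d = 2093.
RR = [a/(a+b)] / [c/(c+d)] = (112/1532) / (1000/3093) = 0.07311/0.32331 = 0.22612

0.226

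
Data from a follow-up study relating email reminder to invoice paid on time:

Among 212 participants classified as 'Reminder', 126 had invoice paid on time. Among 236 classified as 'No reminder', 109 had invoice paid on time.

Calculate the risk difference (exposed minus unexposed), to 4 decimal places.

0.1325

From the description: a = 126, b = 86, c = 109, d = 127.
Risk in exposed = 126/212 = 0.594340; risk in unexposed = 109/236 = 0.461864.
Risk difference = 0.594340 − 0.461864 = 0.132475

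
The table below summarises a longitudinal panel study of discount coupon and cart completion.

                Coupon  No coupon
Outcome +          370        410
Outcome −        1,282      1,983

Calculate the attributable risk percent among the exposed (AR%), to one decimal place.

Reading the table with exposure as columns: a = 370 (Coupon, case), b = 1282 (Coupon, non-case), c = 410 (No coupon, case), d = 1983.
Risk in exposed = 370/1652 = 0.22397; risk in unexposed = 410/2393 = 0.17133.
RR = 0.22397/0.17133 = 1.30723
AR% = (RR − 1)/RR × 100 = (1.30723 − 1)/1.30723 × 100 = 23.5021%

23.5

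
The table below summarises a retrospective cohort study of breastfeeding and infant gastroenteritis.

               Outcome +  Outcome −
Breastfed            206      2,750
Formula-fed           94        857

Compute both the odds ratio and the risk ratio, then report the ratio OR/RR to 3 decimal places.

Cells: a = 206, b = 2750, c = 94, d = 857.
OR = (206·857)/(2750·94) = 176542/258500 = 0.68295
Risk in exposed = 206/2956 = 0.06969; risk in unexposed = 94/951 = 0.09884; RR = 0.70504
OR/RR = 0.68295 / 0.70504 = 0.96866
The outcome is rare in both groups, so OR ≈ RR (ratio near 1).

0.969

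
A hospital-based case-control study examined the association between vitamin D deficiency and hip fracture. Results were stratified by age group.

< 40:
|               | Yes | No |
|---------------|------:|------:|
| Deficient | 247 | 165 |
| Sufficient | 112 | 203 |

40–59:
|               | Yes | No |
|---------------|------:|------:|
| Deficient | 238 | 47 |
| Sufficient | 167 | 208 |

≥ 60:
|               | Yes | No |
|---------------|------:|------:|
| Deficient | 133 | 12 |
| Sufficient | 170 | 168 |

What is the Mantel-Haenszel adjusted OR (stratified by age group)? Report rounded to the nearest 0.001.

4.580

OR_MH = Σ(aᵢdᵢ/nᵢ) / Σ(bᵢcᵢ/nᵢ), where nᵢ is the stratum total.
Stratum 1 (< 40): n = 727; a·d/n = 247·203/727 = 68.9697; b·c/n = 165·112/727 = 25.4195
Stratum 2 (40–59): n = 660; a·d/n = 238·208/660 = 75.0061; b·c/n = 47·167/660 = 11.8924
Stratum 3 (≥ 60): n = 483; a·d/n = 133·168/483 = 46.2609; b·c/n = 12·170/483 = 4.2236
OR_MH = (68.9697 + 75.0061 + 46.2609) / (25.4195 + 11.8924 + 4.2236) = 190.2367 / 41.5356 = 4.58009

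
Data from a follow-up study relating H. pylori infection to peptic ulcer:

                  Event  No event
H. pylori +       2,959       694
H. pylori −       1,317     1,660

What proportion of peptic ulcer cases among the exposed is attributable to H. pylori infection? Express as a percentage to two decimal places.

Cells: a = 2959, b = 694, c = 1317, d = 1660.
Risk in exposed = 2959/3653 = 0.81002; risk in unexposed = 1317/2977 = 0.44239.
RR = 0.81002/0.44239 = 1.83100
AR% = (RR − 1)/RR × 100 = (1.83100 − 1)/1.83100 × 100 = 45.3850%

45.39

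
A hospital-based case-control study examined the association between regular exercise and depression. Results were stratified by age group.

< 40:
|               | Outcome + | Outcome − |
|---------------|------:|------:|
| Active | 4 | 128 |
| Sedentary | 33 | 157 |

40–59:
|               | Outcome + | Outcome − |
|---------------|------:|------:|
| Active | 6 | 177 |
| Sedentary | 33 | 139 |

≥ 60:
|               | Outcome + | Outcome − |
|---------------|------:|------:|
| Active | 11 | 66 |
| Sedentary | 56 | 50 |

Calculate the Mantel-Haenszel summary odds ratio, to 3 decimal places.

OR_MH = Σ(aᵢdᵢ/nᵢ) / Σ(bᵢcᵢ/nᵢ), where nᵢ is the stratum total.
Stratum 1 (< 40): n = 322; a·d/n = 4·157/322 = 1.9503; b·c/n = 128·33/322 = 13.1180
Stratum 2 (40–59): n = 355; a·d/n = 6·139/355 = 2.3493; b·c/n = 177·33/355 = 16.4535
Stratum 3 (≥ 60): n = 183; a·d/n = 11·50/183 = 3.0055; b·c/n = 66·56/183 = 20.1967
OR_MH = (1.9503 + 2.3493 + 3.0055) / (13.1180 + 16.4535 + 20.1967) = 7.3051 / 49.7683 = 0.14678

0.147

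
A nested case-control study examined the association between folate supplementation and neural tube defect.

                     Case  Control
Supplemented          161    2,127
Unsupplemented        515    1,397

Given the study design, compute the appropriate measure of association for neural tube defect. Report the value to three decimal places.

0.205

Cells: a = 161, b = 2127, c = 515, d = 1397.
This is a nested case-control study: participants were sampled on outcome status, so risks in the source population cannot be estimated directly — relative risk is not valid here. The odds ratio is the appropriate measure.
OR = (a·d)/(b·c) = (161 × 1397) / (2127 × 515) = 224917 / 1095405 = 0.20533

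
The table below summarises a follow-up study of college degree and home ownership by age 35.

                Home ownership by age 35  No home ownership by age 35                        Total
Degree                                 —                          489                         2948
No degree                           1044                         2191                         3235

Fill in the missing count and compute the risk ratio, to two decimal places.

The missing cell is in the exposed row: 2948 − 489 = 2459.
So a = 2459, b = 489, c = 1044, d = 2191.
RR = [a/(a+b)] / [c/(c+d)] = (2459/2948) / (1044/3235) = 0.83412/0.32272 = 2.58467

2.58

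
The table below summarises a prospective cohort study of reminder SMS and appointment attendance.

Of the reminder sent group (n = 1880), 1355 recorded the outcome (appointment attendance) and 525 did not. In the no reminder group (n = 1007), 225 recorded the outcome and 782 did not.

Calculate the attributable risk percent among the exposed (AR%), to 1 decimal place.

69.0

From the description: a = 1355, b = 525, c = 225, d = 782.
Risk in exposed = 1355/1880 = 0.72074; risk in unexposed = 225/1007 = 0.22344.
RR = 0.72074/0.22344 = 3.22573
AR% = (RR − 1)/RR × 100 = (3.22573 − 1)/3.22573 × 100 = 68.9993%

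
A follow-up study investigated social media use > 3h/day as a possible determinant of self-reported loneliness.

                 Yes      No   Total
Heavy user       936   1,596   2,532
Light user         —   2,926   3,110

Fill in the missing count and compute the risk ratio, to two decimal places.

6.25

The missing cell is in the unexposed row: 3110 − 2926 = 184.
So a = 936, b = 1596, c = 184, d = 2926.
RR = [a/(a+b)] / [c/(c+d)] = (936/2532) / (184/3110) = 0.36967/0.05916 = 6.24820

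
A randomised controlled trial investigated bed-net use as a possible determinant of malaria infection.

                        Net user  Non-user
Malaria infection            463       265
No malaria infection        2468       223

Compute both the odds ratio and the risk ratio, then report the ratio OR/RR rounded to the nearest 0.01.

0.54

Reading the table with exposure as columns: a = 463 (Net user, case), b = 2468 (Net user, non-case), c = 265 (Non-user, case), d = 223.
OR = (463·223)/(2468·265) = 103249/654020 = 0.15787
Risk in exposed = 463/2931 = 0.15797; risk in unexposed = 265/488 = 0.54303; RR = 0.29090
OR/RR = 0.15787 / 0.29090 = 0.54269
The outcome is not rare, so the OR lies further from 1 than the RR.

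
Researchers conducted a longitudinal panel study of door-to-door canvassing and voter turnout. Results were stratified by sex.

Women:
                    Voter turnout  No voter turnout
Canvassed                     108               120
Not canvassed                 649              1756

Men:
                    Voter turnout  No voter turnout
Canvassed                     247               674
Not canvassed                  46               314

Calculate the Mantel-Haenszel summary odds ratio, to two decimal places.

OR_MH = Σ(aᵢdᵢ/nᵢ) / Σ(bᵢcᵢ/nᵢ), where nᵢ is the stratum total.
Stratum 1 (Women): n = 2633; a·d/n = 108·1756/2633 = 72.0273; b·c/n = 120·649/2633 = 29.5784
Stratum 2 (Men): n = 1281; a·d/n = 247·314/1281 = 60.5449; b·c/n = 674·46/1281 = 24.2030
OR_MH = (72.0273 + 60.5449) / (29.5784 + 24.2030) = 132.5722 / 53.7814 = 2.46502

2.47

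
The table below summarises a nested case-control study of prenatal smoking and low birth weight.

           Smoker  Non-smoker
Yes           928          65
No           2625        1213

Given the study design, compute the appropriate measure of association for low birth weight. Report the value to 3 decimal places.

Reading the table with exposure as columns: a = 928 (Smoker, case), b = 2625 (Smoker, non-case), c = 65 (Non-smoker, case), d = 1213.
This is a nested case-control study: participants were sampled on outcome status, so risks in the source population cannot be estimated directly — relative risk is not valid here. The odds ratio is the appropriate measure.
OR = (a·d)/(b·c) = (928 × 1213) / (2625 × 65) = 1125664 / 170625 = 6.59730

6.597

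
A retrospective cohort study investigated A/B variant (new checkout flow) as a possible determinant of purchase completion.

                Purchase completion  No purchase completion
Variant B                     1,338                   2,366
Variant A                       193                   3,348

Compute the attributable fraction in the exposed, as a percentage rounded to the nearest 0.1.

84.9

Cells: a = 1338, b = 2366, c = 193, d = 3348.
Risk in exposed = 1338/3704 = 0.36123; risk in unexposed = 193/3541 = 0.05450.
RR = 0.36123/0.05450 = 6.62756
AR% = (RR − 1)/RR × 100 = (6.62756 − 1)/6.62756 × 100 = 84.9115%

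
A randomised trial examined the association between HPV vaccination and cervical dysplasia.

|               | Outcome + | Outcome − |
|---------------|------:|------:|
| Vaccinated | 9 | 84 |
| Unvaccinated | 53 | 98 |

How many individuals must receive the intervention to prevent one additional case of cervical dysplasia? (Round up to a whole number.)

Risk in treated group = 9/93 = 0.09677; risk in control = 53/151 = 0.35099.
Absolute risk reduction = 0.35099 − 0.09677 = 0.25422
NNT = 1 / ARR = 1 / 0.25422 = 3.934 → round up → 4

4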